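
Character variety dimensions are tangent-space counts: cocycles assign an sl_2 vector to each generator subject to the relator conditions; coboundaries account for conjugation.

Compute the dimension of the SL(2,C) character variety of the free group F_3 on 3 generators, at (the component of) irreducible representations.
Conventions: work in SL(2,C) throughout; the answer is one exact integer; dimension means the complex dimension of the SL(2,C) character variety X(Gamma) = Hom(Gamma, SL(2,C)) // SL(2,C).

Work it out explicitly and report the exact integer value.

Here Gamma is free of rank 3 — no relator constrains a cocycle.
A cocycle picks one sl_2 vector per generator freely, giving dim Z^1 = 3*3 = 9.
dim B^1 = 3: the coboundary map is injective because an irreducible image has centralizer 0 in sl_2.
dim H^1 = 9 - 3 = 6, which is dim X.

6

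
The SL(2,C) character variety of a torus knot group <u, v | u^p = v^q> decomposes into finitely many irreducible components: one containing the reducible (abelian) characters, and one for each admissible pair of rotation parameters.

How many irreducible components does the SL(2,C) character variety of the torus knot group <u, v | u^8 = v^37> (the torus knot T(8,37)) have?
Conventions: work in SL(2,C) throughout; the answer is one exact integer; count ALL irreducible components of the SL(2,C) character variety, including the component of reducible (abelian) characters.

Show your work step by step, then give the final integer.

127

Gamma = < u, v | u^8 = v^37 > (torus knot T(8,37)); the central element u^8 = v^37 acts as +I or -I in any irreducible SL(2,C) representation.
This locks tr(u) to 2*cos(pi*alpha/8), alpha in 1..7, and tr(v) to 2*cos(pi*beta/37), beta in 1..36, on each component of irreducible characters.
u^8 = (-1)^alpha I and v^37 = (-1)^beta I must agree, so alpha and beta have equal parity.
count pairs: odd alpha (4 choices) x odd beta (18), plus even alpha (3) x even beta (18): 4*18 + 3*18 = 126.
Total: 126 irreducible-character components + 1 reducible (abelian) component = 127.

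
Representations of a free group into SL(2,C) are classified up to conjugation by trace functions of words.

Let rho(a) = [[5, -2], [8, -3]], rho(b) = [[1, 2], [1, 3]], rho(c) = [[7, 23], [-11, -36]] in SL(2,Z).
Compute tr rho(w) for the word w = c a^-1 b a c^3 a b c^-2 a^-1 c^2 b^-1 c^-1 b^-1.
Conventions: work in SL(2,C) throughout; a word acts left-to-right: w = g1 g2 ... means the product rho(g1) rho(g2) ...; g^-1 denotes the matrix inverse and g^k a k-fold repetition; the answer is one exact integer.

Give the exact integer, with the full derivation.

-21992251521993473

rho(c) = [[7, 23], [-11, -36]]
... * rho(a^-1) = [[-3, 2], [-8, 5]]  ->  [[-205, 129], [321, -202]]
... * rho(b) = [[1, 2], [1, 3]]  ->  [[-76, -23], [119, 36]]
... * rho(a) = [[5, -2], [8, -3]]  ->  [[-564, 221], [883, -346]]
... * rho(c) = [[7, 23], [-11, -36]]  ->  [[-6379, -20928], [9987, 32765]]
... * rho(c) = [[7, 23], [-11, -36]]  ->  [[185555, 606691], [-290506, -949839]]
... * rho(c) = [[7, 23], [-11, -36]]  ->  [[-5374716, -17573111], [8414687, 27512566]]
... * rho(a) = [[5, -2], [8, -3]]  ->  [[-167458468, 63468765], [262173963, -99367072]]
... * rho(b) = [[1, 2], [1, 3]]  ->  [[-103989703, -144510641], [162806891, 226246710]]
... * rho(c^-1) = [[-36, -23], [11, 7]]  ->  [[2154012257, 1380188682], [-3372334266, -2160831523]]
... * rho(c^-1) = [[-36, -23], [11, 7]]  ->  [[-62362365750, -39880961137], [97634886823, 62437867457]]
... * rho(a^-1) = [[-3, 2], [-8, 5]]  ->  [[506134786346, -324129537185], [-792407600125, 507459110931]]
... * rho(c) = [[7, 23], [-11, -36]]  ->  [[7108368413457, 23309763424618], [-11128903421116, -36493902796391]]
... * rho(c) = [[7, 23], [-11, -36]]  ->  [[-206648818776599, -675659009776737], [323530606812489, 1057815721984408]]
... * rho(b^-1) = [[3, -2], [-1, 1]]  ->  [[55712553446940, -262361372223539], [-87223901546941, 410754508359430]]
... * rho(c^-1) = [[-36, -23], [11, 7]]  ->  [[-4891627018548769, -3117918334844393], [7658360047643606, 4881431294095653]]
... * rho(b^-1) = [[3, -2], [-1, 1]]  ->  [[-11556962720801914, 6665335702253145], [18093648848835165, -10435288801191559]]
tr = -11556962720801914 + -10435288801191559 = -21992251521993473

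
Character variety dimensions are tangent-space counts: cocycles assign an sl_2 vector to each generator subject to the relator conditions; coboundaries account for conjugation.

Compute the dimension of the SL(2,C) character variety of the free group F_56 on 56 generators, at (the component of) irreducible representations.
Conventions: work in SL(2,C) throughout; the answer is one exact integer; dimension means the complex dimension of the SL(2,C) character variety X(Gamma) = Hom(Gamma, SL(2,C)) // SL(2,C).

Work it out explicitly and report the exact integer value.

165

Gamma = F_56 has 56 generators and no relators.
A cocycle picks one sl_2 vector per generator freely, giving dim Z^1 = 3*56 = 168.
Irreducibility makes the coboundary map sl_2 -> Z^1 injective (trivial centralizer), so dim B^1 = 3.
Therefore dim X = 168 - 3 = 165.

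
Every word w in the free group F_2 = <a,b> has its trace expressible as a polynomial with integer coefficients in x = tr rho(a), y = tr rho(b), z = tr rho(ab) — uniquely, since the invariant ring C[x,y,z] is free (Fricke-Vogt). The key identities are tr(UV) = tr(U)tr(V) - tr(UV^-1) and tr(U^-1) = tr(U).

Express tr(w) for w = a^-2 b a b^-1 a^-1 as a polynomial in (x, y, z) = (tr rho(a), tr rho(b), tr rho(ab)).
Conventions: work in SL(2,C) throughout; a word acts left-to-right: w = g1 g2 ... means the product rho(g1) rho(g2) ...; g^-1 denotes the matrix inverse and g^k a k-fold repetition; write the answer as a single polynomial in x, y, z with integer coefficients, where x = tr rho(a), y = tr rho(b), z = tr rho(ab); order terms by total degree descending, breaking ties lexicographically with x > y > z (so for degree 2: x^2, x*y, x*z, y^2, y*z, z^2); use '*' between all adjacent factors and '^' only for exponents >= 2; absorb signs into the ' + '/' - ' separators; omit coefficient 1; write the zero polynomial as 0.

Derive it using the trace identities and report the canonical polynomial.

use: tr(a^-1 b) = tr(b) * tr(a) - tr(b a) = x*y - z
use: tr(a^-2 b) = tr(a^-1 b) * tr(a) - tr(a^-1 b a) = x^2*y - x*z - y
use: tr(b a b) = tr(b) * tr(a b) - tr(a) = y*z - x
tr(b a b a) = tr(b a) * tr(b a) - tr(1) = z^2 - 2
tr(a^-1 b a b) = tr(b a b) * tr(a) - tr(b a b a) = x*y*z - x^2 - z^2 + 2
use: tr(b a b a^-2) = tr(a^-1 b a b) * tr(a) - tr(a^-1 b a b a) = x^2*y*z - x^3 - x*z^2 - y*z + 3*x
apply: tr(a^-3 b a b) = tr(b a b a^-2) * tr(a) - tr(b a b a^-1) = x^3*y*z - x^4 - x^2*z^2 - 2*x*y*z + 4*x^2 + z^2 - 2
use: tr(a^-2 b a b^-1 a^-1) = tr(a^-3 b a) * tr(b) - tr(a^-3 b a b) = -x^3*y*z + x^4 + x^2*y^2 + x^2*z^2 + x*y*z - 4*x^2 - y^2 - z^2 + 2

-x^3*y*z + x^4 + x^2*y^2 + x^2*z^2 + x*y*z - 4*x^2 - y^2 - z^2 + 2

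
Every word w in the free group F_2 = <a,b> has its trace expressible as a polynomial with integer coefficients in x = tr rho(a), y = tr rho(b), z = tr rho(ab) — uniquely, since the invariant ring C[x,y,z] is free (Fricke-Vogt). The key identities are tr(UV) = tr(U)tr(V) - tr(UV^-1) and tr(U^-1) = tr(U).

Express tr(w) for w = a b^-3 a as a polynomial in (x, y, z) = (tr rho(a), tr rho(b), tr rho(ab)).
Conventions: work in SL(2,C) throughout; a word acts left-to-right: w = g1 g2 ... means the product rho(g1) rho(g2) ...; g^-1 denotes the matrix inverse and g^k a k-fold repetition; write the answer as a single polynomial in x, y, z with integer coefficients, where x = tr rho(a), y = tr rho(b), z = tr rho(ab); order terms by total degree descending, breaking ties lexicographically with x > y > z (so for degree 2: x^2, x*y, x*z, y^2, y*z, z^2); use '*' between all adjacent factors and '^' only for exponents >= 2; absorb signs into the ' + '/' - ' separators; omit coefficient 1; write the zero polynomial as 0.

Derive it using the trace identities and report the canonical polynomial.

x^2*y^3 - x*y^2*z - 2*x^2*y - y^3 + x*z + 3*y

trace(a^2) = trace(a) trace(a) - trace(1)  (reduce the a square) = x^2 - 2
trace(a^2 b) = trace(a) trace(b a) - trace(b)  (reduce the a square) = x*z - y
trace(b^-1 a^2) = trace(a^2) trace(b) - trace(a^2 b)  (eliminate b^-1) = x^2*y - x*z - y
trace(b^-1 a^2 b^-1) = trace(b^-1 a^2) trace(b) - trace(b^-1 a^2 b)  (eliminate b^-1) = x^2*y^2 - x*y*z - x^2 - y^2 + 2
trace(a b^-3 a) = trace(b^-1 a^2 b^-1) trace(b) - trace(b^-1 a^2)  (eliminate b^-1) = x^2*y^3 - x*y^2*z - 2*x^2*y - y^3 + x*z + 3*y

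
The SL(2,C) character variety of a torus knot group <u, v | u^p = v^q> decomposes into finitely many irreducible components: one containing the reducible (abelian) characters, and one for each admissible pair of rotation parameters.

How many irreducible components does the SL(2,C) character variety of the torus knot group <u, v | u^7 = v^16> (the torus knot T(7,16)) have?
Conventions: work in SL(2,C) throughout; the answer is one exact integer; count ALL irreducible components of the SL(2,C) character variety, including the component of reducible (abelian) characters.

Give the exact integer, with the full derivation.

46

In the torus knot group T(7,16), u^7 = v^16 is central, so an irreducible representation sends it to +I or -I (Schur).
So on each irreducible component the traces are pinned: tr(u) = 2*cos(pi*alpha/7) with 1 <= alpha <= 6, tr(v) = 2*cos(pi*beta/16) with 1 <= beta <= 15.
Consistency of u^7 = (-1)^alpha I with v^16 = (-1)^beta I forces alpha = beta (mod 2).
Enumerate parity-matched pairs: 3*8 odd-odd plus 3*7 even-even gives 45.
That is 45 components of irreducible characters, and with the reducible (abelian) component the total is 46.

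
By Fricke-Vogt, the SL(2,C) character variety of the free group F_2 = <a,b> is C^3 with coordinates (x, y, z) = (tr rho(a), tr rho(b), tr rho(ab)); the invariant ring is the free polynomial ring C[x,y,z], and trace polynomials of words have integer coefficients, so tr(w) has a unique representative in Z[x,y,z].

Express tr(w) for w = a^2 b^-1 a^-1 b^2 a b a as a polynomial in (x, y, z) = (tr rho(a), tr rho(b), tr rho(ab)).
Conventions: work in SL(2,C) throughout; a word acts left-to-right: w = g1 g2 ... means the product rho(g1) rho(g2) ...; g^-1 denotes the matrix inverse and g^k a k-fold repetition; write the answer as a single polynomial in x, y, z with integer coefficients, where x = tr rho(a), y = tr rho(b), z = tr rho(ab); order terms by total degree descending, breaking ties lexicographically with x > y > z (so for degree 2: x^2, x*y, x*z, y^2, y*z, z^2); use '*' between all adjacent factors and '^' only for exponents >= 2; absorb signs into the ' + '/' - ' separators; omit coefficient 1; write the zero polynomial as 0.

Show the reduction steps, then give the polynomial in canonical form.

next, trace(b a b a) = trace(a b) trace(a b) - trace(1)  (split on a) = z^2 - 2
next, trace(b a b) = trace(b) trace(a b) - trace(a)  (reduce the b square) = y*z - x
trace(b a b a^2) = trace(a) trace(b a b a) - trace(b a b)  (reduce the a square) = x*z^2 - y*z - x
trace(b a b a^3) = trace(a) trace(b a b a^2) - trace(b a b a)  (reduce the a square) = x^2*z^2 - x*y*z - x^2 - z^2 + 2
trace(a b a) = trace(a) trace(b a) - trace(b)  (reduce the a square) = x*z - y
trace(b a^3) = trace(a) trace(a b a) - trace(a b)  (reduce the a square) = x^2*z - x*y - z
trace(a b a^3) = trace(a) trace(b a^3) - trace(b a^2)  (reduce the a square) = x^3*z - x^2*y - 2*x*z + y
trace(a b^2 a b a^2) = trace(b) trace(a b a^3 b) - trace(a b a^3)  (reduce the b square) = x^2*y*z^2 - x^3*z - x*y^2*z - y*z^2 + 2*x*z + y
next, trace(a b^2 a b a) = trace(b) trace(a b a^2 b) - trace(a b a^2)  (reduce the b square) = x*y*z^2 - x^2*z - y^2*z + z
and trace(a b^2 a b a^3) = trace(a) trace(a b^2 a b a^2) - trace(a b^2 a b a)  (reduce the a square) = x^3*y*z^2 - x^4*z - x^2*y^2*z - 2*x*y*z^2 + 3*x^2*z + y^2*z + x*y - z
next, trace(a b a b a b) = trace(a b a b) trace(a b) - trace(b a)  (split on a) = z^3 - 3*z
and trace(b a b^2 a b a) = trace(b) trace(a b a b a b) - trace(a b a b a)  (reduce the b square) = y*z^3 - x*z^2 - 2*y*z + x
and trace(a b^2 a b) = trace(b) trace(a b a b) - trace(a b a)  (reduce the b square) = y*z^2 - x*z - y
next, trace(b^2) = trace(b) trace(b) - trace(1)  (reduce the b square) = y^2 - 2
next, trace(a b^2 a) = trace(a) trace(b^2 a) - trace(b^2)  (reduce the a square) = x*y*z - x^2 - y^2 + 2
and trace(b a b^2 a b) = trace(b) trace(a b^2 a b) - trace(a b^2 a)  (reduce the b square) = y^2*z^2 - 2*x*y*z + x^2 - 2
and trace(b a b^2 a b a^2) = trace(a) trace(b a b^2 a b a) - trace(b a b^2 a b)  (reduce the a square) = x*y*z^3 - x^2*z^2 - y^2*z^2 + 2
trace(a b^2 a b a^3 b) = trace(a) trace(b a b^2 a b a^2) - trace(b a b^2 a b a)  (reduce the a square) = x^2*y*z^3 - x^3*z^2 - x*y^2*z^2 - y*z^3 + x*z^2 + 2*y*z + x
trace(b^2 a b a^3 b^-1 a) = trace(a b^2 a b a^3) trace(b) - trace(a b^2 a b a^3 b)  (eliminate b^-1) = x^3*y^2*z^2 - x^4*y*z - x^2*y^3*z - x^2*y*z^3 + x^3*z^2 - x*y^2*z^2 + 3*x^2*y*z + y^3*z + y*z^3 + x*y^2 - x*z^2 - 3*y*z - x
trace(a^2 b^-1 a^-1 b^2 a b a) = trace(b^2 a b a^3 b^-1) trace(a) - trace(b^2 a b a^3 b^-1 a)  (eliminate a^-1) = -x^3*y^2*z^2 + x^4*y*z + x^2*y^3*z + x^2*y*z^3 + x*y^2*z^2 - 4*x^2*y*z - y^3*z - y*z^3 - x^3 - x*y^2 + 3*y*z + 3*x

-x^3*y^2*z^2 + x^4*y*z + x^2*y^3*z + x^2*y*z^3 + x*y^2*z^2 - 4*x^2*y*z - y^3*z - y*z^3 - x^3 - x*y^2 + 3*y*z + 3*x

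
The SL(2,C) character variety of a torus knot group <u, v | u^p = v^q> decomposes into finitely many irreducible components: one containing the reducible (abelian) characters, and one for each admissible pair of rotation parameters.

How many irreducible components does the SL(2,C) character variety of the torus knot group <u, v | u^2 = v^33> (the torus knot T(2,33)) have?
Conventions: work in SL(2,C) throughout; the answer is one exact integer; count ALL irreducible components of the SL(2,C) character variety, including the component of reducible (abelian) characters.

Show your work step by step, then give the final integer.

Gamma = < u, v | u^2 = v^33 > (torus knot T(2,33)); the central element u^2 = v^33 acts as +I or -I in any irreducible SL(2,C) representation.
So on each irreducible component the traces are pinned: tr(u) = 2*cos(pi*alpha/2) with 1 <= alpha <= 1, tr(v) = 2*cos(pi*beta/33) with 1 <= beta <= 32.
u^2 = (-1)^alpha I and v^33 = (-1)^beta I must agree, so alpha and beta have equal parity.
count pairs: odd alpha (1 choices) x odd beta (16), plus even alpha (0) x even beta (16): 1*16 + 0*16 = 16.
That is 16 components of irreducible characters, and with the reducible (abelian) component the total is 17.

17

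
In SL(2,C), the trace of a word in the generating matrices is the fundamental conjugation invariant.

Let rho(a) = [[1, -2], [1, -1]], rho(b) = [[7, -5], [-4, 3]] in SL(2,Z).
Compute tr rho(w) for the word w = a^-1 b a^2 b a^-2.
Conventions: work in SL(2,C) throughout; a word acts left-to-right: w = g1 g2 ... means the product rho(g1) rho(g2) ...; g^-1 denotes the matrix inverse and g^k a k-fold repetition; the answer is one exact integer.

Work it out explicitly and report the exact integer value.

rho(a^-1) = [[-1, 2], [-1, 1]]
... * rho(b) = [[7, -5], [-4, 3]]  ->  [[-15, 11], [-11, 8]]
... * rho(a) = [[1, -2], [1, -1]]  ->  [[-4, 19], [-3, 14]]
... * rho(a) = [[1, -2], [1, -1]]  ->  [[15, -11], [11, -8]]
... * rho(b) = [[7, -5], [-4, 3]]  ->  [[149, -108], [109, -79]]
... * rho(a^-1) = [[-1, 2], [-1, 1]]  ->  [[-41, 190], [-30, 139]]
... * rho(a^-1) = [[-1, 2], [-1, 1]]  ->  [[-149, 108], [-109, 79]]
tr = -149 + 79 = -70

-70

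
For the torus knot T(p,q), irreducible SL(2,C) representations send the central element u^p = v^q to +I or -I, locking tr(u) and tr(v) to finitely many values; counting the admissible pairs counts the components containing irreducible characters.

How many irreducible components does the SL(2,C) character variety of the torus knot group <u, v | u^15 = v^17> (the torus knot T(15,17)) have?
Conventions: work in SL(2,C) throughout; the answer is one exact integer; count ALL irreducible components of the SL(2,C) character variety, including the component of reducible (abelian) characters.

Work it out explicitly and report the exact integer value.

In the torus knot group T(15,17), u^15 = v^17 is central, so an irreducible representation sends it to +I or -I (Schur).
This locks tr(u) to 2*cos(pi*alpha/15), alpha in 1..14, and tr(v) to 2*cos(pi*beta/17), beta in 1..16, on each component of irreducible characters.
The two central values (-1)^alpha I and (-1)^beta I must be the same matrix, so alpha and beta share a parity.
count pairs: odd alpha (7 choices) x odd beta (8), plus even alpha (7) x even beta (8): 7*8 + 7*8 = 112.
Total: 112 irreducible-character components + 1 reducible (abelian) component = 113.

113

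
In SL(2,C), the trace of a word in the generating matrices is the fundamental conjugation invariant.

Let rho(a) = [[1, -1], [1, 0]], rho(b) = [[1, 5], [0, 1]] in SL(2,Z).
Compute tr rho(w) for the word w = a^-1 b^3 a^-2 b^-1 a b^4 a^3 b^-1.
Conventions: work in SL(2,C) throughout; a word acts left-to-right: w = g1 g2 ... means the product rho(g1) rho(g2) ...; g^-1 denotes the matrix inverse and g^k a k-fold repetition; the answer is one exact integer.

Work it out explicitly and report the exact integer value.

rho(a^-1) = [[0, 1], [-1, 1]]
... * rho(b) = [[1, 5], [0, 1]]  ->  [[0, 1], [-1, -4]]
... * rho(b) = [[1, 5], [0, 1]]  ->  [[0, 1], [-1, -9]]
... * rho(b) = [[1, 5], [0, 1]]  ->  [[0, 1], [-1, -14]]
... * rho(a^-1) = [[0, 1], [-1, 1]]  ->  [[-1, 1], [14, -15]]
... * rho(a^-1) = [[0, 1], [-1, 1]]  ->  [[-1, 0], [15, -1]]
... * rho(b^-1) = [[1, -5], [0, 1]]  ->  [[-1, 5], [15, -76]]
... * rho(a) = [[1, -1], [1, 0]]  ->  [[4, 1], [-61, -15]]
... * rho(b) = [[1, 5], [0, 1]]  ->  [[4, 21], [-61, -320]]
... * rho(b) = [[1, 5], [0, 1]]  ->  [[4, 41], [-61, -625]]
... * rho(b) = [[1, 5], [0, 1]]  ->  [[4, 61], [-61, -930]]
... * rho(b) = [[1, 5], [0, 1]]  ->  [[4, 81], [-61, -1235]]
... * rho(a) = [[1, -1], [1, 0]]  ->  [[85, -4], [-1296, 61]]
... * rho(a) = [[1, -1], [1, 0]]  ->  [[81, -85], [-1235, 1296]]
... * rho(a) = [[1, -1], [1, 0]]  ->  [[-4, -81], [61, 1235]]
... * rho(b^-1) = [[1, -5], [0, 1]]  ->  [[-4, -61], [61, 930]]
tr = -4 + 930 = 926

926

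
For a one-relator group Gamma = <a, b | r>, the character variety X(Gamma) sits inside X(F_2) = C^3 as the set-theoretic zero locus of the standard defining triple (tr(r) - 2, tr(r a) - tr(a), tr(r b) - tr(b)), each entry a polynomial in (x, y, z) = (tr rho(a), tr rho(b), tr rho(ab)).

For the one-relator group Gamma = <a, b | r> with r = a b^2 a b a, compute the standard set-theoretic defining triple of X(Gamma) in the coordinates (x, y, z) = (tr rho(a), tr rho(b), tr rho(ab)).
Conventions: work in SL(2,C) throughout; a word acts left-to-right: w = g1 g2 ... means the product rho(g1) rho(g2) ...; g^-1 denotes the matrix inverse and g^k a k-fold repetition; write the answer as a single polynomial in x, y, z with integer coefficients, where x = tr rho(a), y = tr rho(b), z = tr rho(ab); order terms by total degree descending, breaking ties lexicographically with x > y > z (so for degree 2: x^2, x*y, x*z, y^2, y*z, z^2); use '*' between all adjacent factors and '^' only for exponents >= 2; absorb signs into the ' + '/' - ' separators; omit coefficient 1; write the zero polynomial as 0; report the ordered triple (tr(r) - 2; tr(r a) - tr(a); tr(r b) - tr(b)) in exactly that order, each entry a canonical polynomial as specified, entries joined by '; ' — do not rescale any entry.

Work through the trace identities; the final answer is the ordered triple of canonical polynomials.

x*y*z^2 - x^2*z - y^2*z + z - 2; x^2*y*z^2 - x^3*z - x*y^2*z - y*z^2 + 2*x*z - x + y; y*z^3 - x*z^2 - 2*y*z + x - y

trace(a b a b) = trace(b a) trace(b a) - trace(1)   [split at a repeated b] = z^2 - 2
trace(a b a) = trace(a) trace(b a) - trace(b)   [square of a] = x*z - y
trace(b^2 a b a) = trace(b) trace(a b a b) - trace(a b a)   [square of b] = y*z^2 - x*z - y
trace(b a b) = trace(b) trace(a b) - trace(a)   [square of b] = y*z - x
trace(b^2 a b) = trace(b) trace(b a b) - trace(b a)   [square of b] = y^2*z - x*y - z
trace(a b^2 a b a) = trace(a) trace(b^2 a b a) - trace(b^2 a b)   [square of a] = x*y*z^2 - x^2*z - y^2*z + z
trace(a b^2 a b a^2) = trace(a) trace(a b^2 a b a) - trace(a b^2 a b)   [square of a] = x^2*y*z^2 - x^3*z - x*y^2*z - y*z^2 + 2*x*z + y
trace(a b a b a b) = trace(b a b a) trace(b a) - trace(a b) = z^3 - 3*z
trace(a b a b a) = trace(a) trace(b a b a) - trace(b a b) = x*z^2 - y*z - x
trace(a b^2 a b a b) = trace(b) trace(a b a b a b) - trace(a b a b a) = y*z^3 - x*z^2 - 2*y*z + x
assemble the triple (trace(r) - 2; trace(r a) - x; trace(r b) - y)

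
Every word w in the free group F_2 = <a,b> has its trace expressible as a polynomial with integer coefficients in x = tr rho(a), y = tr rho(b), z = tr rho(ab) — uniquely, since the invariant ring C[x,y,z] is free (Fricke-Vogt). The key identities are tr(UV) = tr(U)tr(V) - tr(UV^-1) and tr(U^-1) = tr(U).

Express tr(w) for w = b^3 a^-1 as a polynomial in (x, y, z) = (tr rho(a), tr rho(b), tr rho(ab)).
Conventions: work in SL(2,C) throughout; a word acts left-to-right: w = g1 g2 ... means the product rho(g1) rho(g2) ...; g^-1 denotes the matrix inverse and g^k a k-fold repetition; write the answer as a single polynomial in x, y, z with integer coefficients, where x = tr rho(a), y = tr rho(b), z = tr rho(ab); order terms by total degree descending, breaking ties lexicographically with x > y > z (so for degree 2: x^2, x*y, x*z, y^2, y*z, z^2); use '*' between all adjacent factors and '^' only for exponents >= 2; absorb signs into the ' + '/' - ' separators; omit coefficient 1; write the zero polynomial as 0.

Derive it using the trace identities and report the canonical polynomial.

x*y^3 - y^2*z - 2*x*y + z

tr(b^2) = tr(b)*tr(b) - tr(1) = y^2 - 2
tr(b^3) = tr(b)*tr(b^2) - tr(b) = y^3 - 3*y
tr(a b^2) = tr(b)*tr(a b) - tr(a) = y*z - x
tr(b^3 a) = tr(b)*tr(a b^2) - tr(a b) = y^2*z - x*y - z
tr(b^3 a^-1) = tr(b^3)*tr(a) - tr(b^3 a) = x*y^3 - y^2*z - 2*x*y + z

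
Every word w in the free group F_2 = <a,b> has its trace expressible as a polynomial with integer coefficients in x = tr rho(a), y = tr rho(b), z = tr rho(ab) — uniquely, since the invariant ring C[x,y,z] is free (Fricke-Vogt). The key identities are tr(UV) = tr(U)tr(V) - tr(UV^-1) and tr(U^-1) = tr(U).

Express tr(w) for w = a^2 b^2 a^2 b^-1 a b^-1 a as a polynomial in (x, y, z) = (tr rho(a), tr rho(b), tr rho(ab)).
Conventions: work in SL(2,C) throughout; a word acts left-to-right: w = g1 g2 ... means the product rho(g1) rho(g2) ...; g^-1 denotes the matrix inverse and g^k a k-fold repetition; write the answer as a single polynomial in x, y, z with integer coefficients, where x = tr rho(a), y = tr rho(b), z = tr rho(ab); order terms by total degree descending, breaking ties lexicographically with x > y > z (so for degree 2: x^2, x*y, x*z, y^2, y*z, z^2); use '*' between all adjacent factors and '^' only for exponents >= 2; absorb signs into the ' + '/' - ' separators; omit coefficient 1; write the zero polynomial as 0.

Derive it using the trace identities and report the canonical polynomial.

trace(b a^2) = trace(a) trace(b a) - trace(b) = x*z - y
so trace(b a^3) = trace(a) trace(b a^2) - trace(b a) = x^2*z - x*y - z
trace(a^4 b) = trace(a) trace(b a^3) - trace(b a^2) = x^3*z - x^2*y - 2*x*z + y
trace(a^2) = trace(a) trace(a) - trace(1) = x^2 - 2
trace(a^3) = trace(a) trace(a^2) - trace(a) = x^3 - 3*x
trace(a^4) = trace(a) trace(a^3) - trace(a^2) = x^4 - 4*x^2 + 2
reduce: trace(b^2 a^4) = trace(b) trace(a^4 b) - trace(a^4) = x^3*y*z - x^4 - x^2*y^2 - 2*x*y*z + 4*x^2 + y^2 - 2
reduce: trace(a b^2 a) = trace(b) trace(a^2 b) - trace(a^2) = x*y*z - x^2 - y^2 + 2
so trace(a b^2) = trace(b) trace(a b) - trace(a) = y*z - x
trace(b^2 a^3) = trace(a) trace(a b^2 a) - trace(a b^2) = x^2*y*z - x^3 - x*y^2 - y*z + 3*x
trace(a^4 b^2 a) = trace(a) trace(b^2 a^4) - trace(b^2 a^3) = x^4*y*z - x^5 - x^3*y^2 - 3*x^2*y*z + 5*x^3 + 2*x*y^2 + y*z - 5*x
trace(a^4 b^2 a^2) = trace(a) trace(a^4 b^2 a) - trace(a^4 b^2) = x^5*y*z - x^6 - x^4*y^2 - 4*x^3*y*z + 6*x^4 + 3*x^2*y^2 + 3*x*y*z - 9*x^2 - y^2 + 2
trace(b a b a) = trace(a b) trace(a b) - trace(1) = z^2 - 2
trace(a^2 b a b) = trace(a) trace(b a b a) - trace(b a b) = x*z^2 - y*z - x
trace(b^2 a^2 b a) = trace(b) trace(a^2 b a b) - trace(a^2 b a) = x*y*z^2 - x^2*z - y^2*z + z
reduce: trace(b^3 a) = trace(b) trace(b a b) - trace(b a) = y^2*z - x*y - z
trace(b^2) = trace(b) trace(b) - trace(1) = y^2 - 2
so trace(b^3) = trace(b) trace(b^2) - trace(b) = y^3 - 3*y
trace(b^2 a^2 b) = trace(a) trace(b^3 a) - trace(b^3) = x*y^2*z - x^2*y - y^3 - x*z + 3*y
reduce: trace(a b^2 a^2 b a) = trace(a) trace(b^2 a^2 b a) - trace(b^2 a^2 b) = x^2*y*z^2 - x^3*z - 2*x*y^2*z + x^2*y + y^3 + 2*x*z - 3*y
trace(a b^2 a^2 b a^2) = trace(a) trace(a b^2 a^2 b a) - trace(a b^2 a^2 b) = x^3*y*z^2 - x^4*z - 2*x^2*y^2*z + x^3*y + x*y^3 - x*y*z^2 + 3*x^2*z + y^2*z - 3*x*y - z
so trace(a^4 b^2 a^2 b) = trace(a) trace(a b^2 a^2 b a^2) - trace(a b^2 a^2 b a) = x^4*y*z^2 - x^5*z - 2*x^3*y^2*z + x^4*y + x^2*y^3 - 2*x^2*y*z^2 + 4*x^3*z + 3*x*y^2*z - 4*x^2*y - y^3 - 3*x*z + 3*y
so trace(a^3 b^2 a^2 b^-1 a) = trace(a^4 b^2 a^2) trace(b) - trace(a^4 b^2 a^2 b) = x^5*y^2*z - x^6*y - x^4*y^3 - x^4*y*z^2 + x^5*z - 2*x^3*y^2*z + 5*x^4*y + 2*x^2*y^3 + 2*x^2*y*z^2 - 4*x^3*z - 5*x^2*y + 3*x*z - y
reduce: trace(b a^2 b a^2) = trace(a) trace(b a^2 b a) - trace(b a^2 b) = x^2*z^2 - 2*x*y*z + y^2 - 2
trace(a^3 b a^2 b) = trace(a) trace(b a^2 b a^2) - trace(b a^2 b a) = x^3*z^2 - 2*x^2*y*z + x*y^2 - x*z^2 + y*z - x
so trace(a^3 b a^2) = trace(a) trace(a b a^3) - trace(a b a^2) = x^4*z - x^3*y - 3*x^2*z + 2*x*y + z
so trace(b^2 a^3 b a^2) = trace(b) trace(a^3 b a^2 b) - trace(a^3 b a^2) = x^3*y*z^2 - x^4*z - 2*x^2*y^2*z + x^3*y + x*y^3 - x*y*z^2 + 3*x^2*z + y^2*z - 3*x*y - z
trace(b a b^2 a) = trace(b) trace(a b a b) - trace(a b a) = y*z^2 - x*z - y
reduce: trace(b^2 a^3 b a) = trace(a) trace(b a b^2 a^2) - trace(b a b^2 a) = x^2*y*z^2 - x^3*z - x*y^2*z - y*z^2 + 2*x*z + y
so trace(a b a^3 b^2 a^2) = trace(a) trace(b^2 a^3 b a^2) - trace(b^2 a^3 b a) = x^4*y*z^2 - x^5*z - 2*x^3*y^2*z + x^4*y + x^2*y^3 - 2*x^2*y*z^2 + 4*x^3*z + 2*x*y^2*z - 3*x^2*y + y*z^2 - 3*x*z - y
trace(a b a b a b) = trace(a b a b) trace(a b) - trace(b a) = z^3 - 3*z
reduce: trace(b^2 a b a b a) = trace(b) trace(a b a b a b) - trace(a b a b a) = y*z^3 - x*z^2 - 2*y*z + x
reduce: trace(b^2 a b a b) = trace(b) trace(a b a b^2) - trace(a b a b) = y^2*z^2 - x*y*z - y^2 - z^2 + 2
reduce: trace(b a b a^2 b^2 a) = trace(a) trace(b^2 a b a b a) - trace(b^2 a b a b) = x*y*z^3 - x^2*z^2 - y^2*z^2 - x*y*z + x^2 + y^2 + z^2 - 2
trace(b a b a^2 b) = trace(a) trace(b^2 a b a) - trace(b^2 a b) = x*y*z^2 - x^2*z - y^2*z + z
trace(b a b a^2 b^2) = trace(b) trace(b a b a^2 b) - trace(b a b a^2) = x*y^2*z^2 - x^2*y*z - y^3*z - x*z^2 + 2*y*z + x
trace(b^2 a^2 b a b a^2) = trace(a) trace(b a b a^2 b^2 a) - trace(b a b a^2 b^2) = x^2*y*z^3 - x^3*z^2 - 2*x*y^2*z^2 + y^3*z + x^3 + x*y^2 + 2*x*z^2 - 2*y*z - 3*x
so trace(b^2 a^2 b a b a) = trace(a) trace(b a b a b^2 a) - trace(b a b a b^2) = x*y*z^3 - x^2*z^2 - y^2*z^2 - x*y*z + x^2 + y^2 + z^2 - 2
reduce: trace(a b a^3 b^2 a^2 b) = trace(a) trace(b^2 a^2 b a b a^2) - trace(b^2 a^2 b a b a) = x^3*y*z^3 - x^4*z^2 - 2*x^2*y^2*z^2 + x*y^3*z - x*y*z^3 + x^4 + x^2*y^2 + 3*x^2*z^2 + y^2*z^2 - x*y*z - 4*x^2 - y^2 - z^2 + 2
trace(a^3 b^2 a^2 b^-1 a b) = trace(a b a^3 b^2 a^2) trace(b) - trace(a b a^3 b^2 a^2 b) = x^4*y^2*z^2 - x^5*y*z - 2*x^3*y^3*z - x^3*y*z^3 + x^4*y^2 + x^4*z^2 + x^2*y^4 + 4*x^3*y*z + x*y^3*z + x*y*z^3 - x^4 - 4*x^2*y^2 - 3*x^2*z^2 - 2*x*y*z + 4*x^2 + z^2 - 2
reduce: trace(a^2 b^2 a^2 b^-1 a b^-1 a) = trace(a^3 b^2 a^2 b^-1 a) trace(b) - trace(a^3 b^2 a^2 b^-1 a b) = x^5*y^3*z - x^6*y^2 - x^4*y^4 - 2*x^4*y^2*z^2 + 2*x^5*y*z + x^3*y*z^3 + 4*x^4*y^2 - x^4*z^2 + x^2*y^4 + 2*x^2*y^2*z^2 - 8*x^3*y*z - x*y^3*z - x*y*z^3 + x^4 - x^2*y^2 + 3*x^2*z^2 + 5*x*y*z - 4*x^2 - y^2 - z^2 + 2

x^5*y^3*z - x^6*y^2 - x^4*y^4 - 2*x^4*y^2*z^2 + 2*x^5*y*z + x^3*y*z^3 + 4*x^4*y^2 - x^4*z^2 + x^2*y^4 + 2*x^2*y^2*z^2 - 8*x^3*y*z - x*y^3*z - x*y*z^3 + x^4 - x^2*y^2 + 3*x^2*z^2 + 5*x*y*z - 4*x^2 - y^2 - z^2 + 2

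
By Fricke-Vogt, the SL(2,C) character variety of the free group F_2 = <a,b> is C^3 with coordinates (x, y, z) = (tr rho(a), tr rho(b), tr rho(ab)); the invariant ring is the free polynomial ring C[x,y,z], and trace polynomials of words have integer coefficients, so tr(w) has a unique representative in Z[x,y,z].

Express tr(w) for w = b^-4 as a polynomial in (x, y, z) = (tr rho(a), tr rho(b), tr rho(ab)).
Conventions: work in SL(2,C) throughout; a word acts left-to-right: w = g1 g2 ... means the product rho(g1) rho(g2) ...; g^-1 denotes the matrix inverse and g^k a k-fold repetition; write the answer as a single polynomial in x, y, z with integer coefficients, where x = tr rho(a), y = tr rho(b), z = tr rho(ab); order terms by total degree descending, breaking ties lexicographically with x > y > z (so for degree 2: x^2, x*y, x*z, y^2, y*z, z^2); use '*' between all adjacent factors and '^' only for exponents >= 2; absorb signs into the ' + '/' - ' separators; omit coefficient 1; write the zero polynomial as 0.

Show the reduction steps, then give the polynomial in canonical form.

trace(b^-1) = trace(b) = y
trace(b^-2) = trace(b^-1) * trace(b) - trace(1) = y^2 - 2
trace(b^-3) = trace(b^-2) * trace(b) - trace(b^-1) = y^3 - 3*y
trace(b^-4) = trace(b^-3) * trace(b) - trace(b^-2) = y^4 - 4*y^2 + 2

y^4 - 4*y^2 + 2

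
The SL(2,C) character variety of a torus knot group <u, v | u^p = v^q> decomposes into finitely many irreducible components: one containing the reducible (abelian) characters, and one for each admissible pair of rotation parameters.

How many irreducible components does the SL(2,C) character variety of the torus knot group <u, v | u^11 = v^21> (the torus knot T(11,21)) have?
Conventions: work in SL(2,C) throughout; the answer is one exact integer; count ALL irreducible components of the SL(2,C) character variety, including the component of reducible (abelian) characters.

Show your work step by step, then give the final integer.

101

For T(11,21): irreducibility forces the central element u^11 = v^21 to one of +I, -I.
So on each irreducible component the traces are pinned: tr(u) = 2*cos(pi*alpha/11) with 1 <= alpha <= 10, tr(v) = 2*cos(pi*beta/21) with 1 <= beta <= 20.
The two central values (-1)^alpha I and (-1)^beta I must be the same matrix, so alpha and beta share a parity.
Enumerate parity-matched pairs: 5*10 odd-odd plus 5*10 even-even gives 100.
components with irreducible characters: 100; plus the single component of reducible (abelian) characters: total 101.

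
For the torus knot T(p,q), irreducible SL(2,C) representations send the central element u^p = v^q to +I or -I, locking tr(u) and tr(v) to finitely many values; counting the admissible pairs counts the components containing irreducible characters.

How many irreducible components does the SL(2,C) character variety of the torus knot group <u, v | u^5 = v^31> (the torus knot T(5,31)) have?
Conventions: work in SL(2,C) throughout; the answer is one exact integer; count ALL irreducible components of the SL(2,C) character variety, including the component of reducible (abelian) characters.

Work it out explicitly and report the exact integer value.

61

Gamma = < u, v | u^5 = v^31 > (torus knot T(5,31)); the central element u^5 = v^31 acts as +I or -I in any irreducible SL(2,C) representation.
This locks tr(u) to 2*cos(pi*alpha/5), alpha in 1..4, and tr(v) to 2*cos(pi*beta/31), beta in 1..30, on each component of irreducible characters.
u^5 = (-1)^alpha I and v^31 = (-1)^beta I must agree, so alpha and beta have equal parity.
Counting: 2 odd alphas x 15 odd betas + 2 even alphas x 15 even betas = 30 + 30 = 60.
components with irreducible characters: 60; plus the single component of reducible (abelian) characters: total 61.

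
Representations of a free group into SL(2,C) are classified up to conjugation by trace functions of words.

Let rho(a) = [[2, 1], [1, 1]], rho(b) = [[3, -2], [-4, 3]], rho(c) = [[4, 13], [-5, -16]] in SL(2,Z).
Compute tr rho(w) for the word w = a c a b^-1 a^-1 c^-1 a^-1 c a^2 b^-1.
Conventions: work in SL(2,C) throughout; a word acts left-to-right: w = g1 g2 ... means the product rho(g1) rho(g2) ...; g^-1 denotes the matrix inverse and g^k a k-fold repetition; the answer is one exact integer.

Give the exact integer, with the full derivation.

rho(a) = [[2, 1], [1, 1]]
... * rho(c) = [[4, 13], [-5, -16]]  ->  [[3, 10], [-1, -3]]
... * rho(a) = [[2, 1], [1, 1]]  ->  [[16, 13], [-5, -4]]
... * rho(b^-1) = [[3, 2], [4, 3]]  ->  [[100, 71], [-31, -22]]
... * rho(a^-1) = [[1, -1], [-1, 2]]  ->  [[29, 42], [-9, -13]]
... * rho(c^-1) = [[-16, -13], [5, 4]]  ->  [[-254, -209], [79, 65]]
... * rho(a^-1) = [[1, -1], [-1, 2]]  ->  [[-45, -164], [14, 51]]
... * rho(c) = [[4, 13], [-5, -16]]  ->  [[640, 2039], [-199, -634]]
... * rho(a) = [[2, 1], [1, 1]]  ->  [[3319, 2679], [-1032, -833]]
... * rho(a) = [[2, 1], [1, 1]]  ->  [[9317, 5998], [-2897, -1865]]
... * rho(b^-1) = [[3, 2], [4, 3]]  ->  [[51943, 36628], [-16151, -11389]]
tr = 51943 + -11389 = 40554

40554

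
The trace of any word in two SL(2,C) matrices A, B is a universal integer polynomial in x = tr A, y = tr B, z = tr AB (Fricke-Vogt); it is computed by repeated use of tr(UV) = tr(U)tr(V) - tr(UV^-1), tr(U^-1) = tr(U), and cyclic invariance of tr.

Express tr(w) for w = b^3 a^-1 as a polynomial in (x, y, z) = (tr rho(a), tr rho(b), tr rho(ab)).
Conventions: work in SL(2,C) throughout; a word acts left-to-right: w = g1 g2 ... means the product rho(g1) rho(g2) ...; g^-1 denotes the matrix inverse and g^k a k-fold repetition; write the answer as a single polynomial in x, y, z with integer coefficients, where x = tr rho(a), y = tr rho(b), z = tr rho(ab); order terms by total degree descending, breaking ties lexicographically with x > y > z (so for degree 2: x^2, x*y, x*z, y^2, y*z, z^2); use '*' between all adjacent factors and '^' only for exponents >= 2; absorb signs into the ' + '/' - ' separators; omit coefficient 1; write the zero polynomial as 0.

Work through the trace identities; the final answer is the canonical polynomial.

tr(b^2) = tr(b) tr(b) - tr(1)  (reduce the b square) = y^2 - 2
use: tr(b^3) = tr(b) tr(b^2) - tr(b)  (reduce the b square) = y^3 - 3*y
use: tr(a b^2) = tr(b) tr(a b) - tr(a)  (reduce the b square) = y*z - x
apply: tr(b^3 a) = tr(b) tr(a b^2) - tr(a b)  (reduce the b square) = y^2*z - x*y - z
apply: tr(b^3 a^-1) = tr(b^3) tr(a) - tr(b^3 a)  (eliminate a^-1) = x*y^3 - y^2*z - 2*x*y + z

x*y^3 - y^2*z - 2*x*y + z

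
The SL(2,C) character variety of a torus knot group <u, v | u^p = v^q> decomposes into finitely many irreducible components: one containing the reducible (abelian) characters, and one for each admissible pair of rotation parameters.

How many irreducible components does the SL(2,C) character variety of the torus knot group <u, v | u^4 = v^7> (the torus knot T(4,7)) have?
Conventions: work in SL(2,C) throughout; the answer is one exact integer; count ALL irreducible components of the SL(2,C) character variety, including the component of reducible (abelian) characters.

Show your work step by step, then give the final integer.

For T(4,7): irreducibility forces the central element u^4 = v^7 to one of +I, -I.
On an irreducible component, tr(u) is locked at 2*cos(pi*alpha/4) for some alpha in 1..3, and tr(v) at 2*cos(pi*beta/7) for some beta in 1..6.
Consistency of u^4 = (-1)^alpha I with v^7 = (-1)^beta I forces alpha = beta (mod 2).
Enumerate parity-matched pairs: 2*3 odd-odd plus 1*3 even-even gives 9.
Total: 9 irreducible-character components + 1 reducible (abelian) component = 10.

10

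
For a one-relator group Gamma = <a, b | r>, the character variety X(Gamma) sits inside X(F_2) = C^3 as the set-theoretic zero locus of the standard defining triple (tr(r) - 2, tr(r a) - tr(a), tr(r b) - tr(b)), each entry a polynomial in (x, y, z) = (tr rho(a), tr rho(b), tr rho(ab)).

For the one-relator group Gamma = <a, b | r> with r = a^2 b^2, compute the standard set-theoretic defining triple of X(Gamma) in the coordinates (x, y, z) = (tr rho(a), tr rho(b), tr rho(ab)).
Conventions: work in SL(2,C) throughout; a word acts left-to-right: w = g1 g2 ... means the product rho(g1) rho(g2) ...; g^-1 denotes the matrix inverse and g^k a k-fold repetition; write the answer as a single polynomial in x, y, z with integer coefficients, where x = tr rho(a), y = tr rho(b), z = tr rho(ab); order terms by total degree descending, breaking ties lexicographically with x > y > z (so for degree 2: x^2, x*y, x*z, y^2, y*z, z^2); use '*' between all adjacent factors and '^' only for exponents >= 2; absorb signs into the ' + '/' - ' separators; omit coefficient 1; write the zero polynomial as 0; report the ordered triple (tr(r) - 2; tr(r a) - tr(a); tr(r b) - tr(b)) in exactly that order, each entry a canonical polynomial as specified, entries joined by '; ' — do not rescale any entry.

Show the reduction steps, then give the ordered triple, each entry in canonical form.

x*y*z - x^2 - y^2; x^2*y*z - x^3 - x*y^2 - y*z + 2*x; x*y^2*z - x^2*y - y^3 - x*z + 2*y

trace(b^2 a) = trace(b) trace(a b) - trace(a)   [square of b] = y*z - x
trace(b^2) = trace(b) trace(b) - trace(1)   [square of b] = y^2 - 2
trace(a^2 b^2) = trace(a) trace(b^2 a) - trace(b^2)   [square of a] = x*y*z - x^2 - y^2 + 2
trace(a^2 b^2 a) = trace(a) trace(b^2 a^2) - trace(b^2 a) = x^2*y*z - x^3 - x*y^2 - y*z + 3*x
trace(a^2 b) = trace(a) trace(b a) - trace(b) = x*z - y
trace(a^2 b^3) = trace(b) trace(a^2 b^2) - trace(a^2 b) = x*y^2*z - x^2*y - y^3 - x*z + 3*y
assemble the triple (trace(r) - 2; trace(r a) - x; trace(r b) - y)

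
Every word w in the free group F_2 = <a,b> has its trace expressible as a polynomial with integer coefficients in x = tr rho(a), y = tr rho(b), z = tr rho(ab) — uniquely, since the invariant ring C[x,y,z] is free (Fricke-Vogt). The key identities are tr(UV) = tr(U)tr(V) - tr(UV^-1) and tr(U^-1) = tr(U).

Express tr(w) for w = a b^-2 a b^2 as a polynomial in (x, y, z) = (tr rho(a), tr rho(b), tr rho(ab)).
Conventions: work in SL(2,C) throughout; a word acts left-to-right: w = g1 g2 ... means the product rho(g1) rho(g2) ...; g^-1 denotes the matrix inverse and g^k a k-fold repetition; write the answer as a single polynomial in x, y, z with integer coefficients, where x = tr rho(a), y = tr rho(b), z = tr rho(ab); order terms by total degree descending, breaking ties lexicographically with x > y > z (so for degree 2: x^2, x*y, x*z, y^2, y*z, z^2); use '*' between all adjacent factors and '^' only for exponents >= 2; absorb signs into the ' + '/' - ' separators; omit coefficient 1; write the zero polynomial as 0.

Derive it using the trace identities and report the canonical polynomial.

x*y^3*z - x^2*y^2 - y^4 - y^2*z^2 + x^2 + 4*y^2 - 2

use: trace(a^2 b) = trace(a) * trace(b a) - trace(b) = x*z - y
trace(a^2) = trace(a) * trace(a) - trace(1) = x^2 - 2
trace(a b^2 a) = trace(b) * trace(a^2 b) - trace(a^2) = x*y*z - x^2 - y^2 + 2
trace(a b a b) = trace(a b) * trace(a b) - trace(1) = z^2 - 2
trace(a b^2 a b) = trace(b) * trace(a b a b) - trace(a b a) = y*z^2 - x*z - y
trace(a b^2 a b^-1) = trace(a b^2 a) * trace(b) - trace(a b^2 a b) = x*y^2*z - x^2*y - y^3 - y*z^2 + x*z + 3*y
apply: trace(a b^-2 a b^2) = trace(a b^2 a b^-1) * trace(b) - trace(a b^2 a) = x*y^3*z - x^2*y^2 - y^4 - y^2*z^2 + x^2 + 4*y^2 - 2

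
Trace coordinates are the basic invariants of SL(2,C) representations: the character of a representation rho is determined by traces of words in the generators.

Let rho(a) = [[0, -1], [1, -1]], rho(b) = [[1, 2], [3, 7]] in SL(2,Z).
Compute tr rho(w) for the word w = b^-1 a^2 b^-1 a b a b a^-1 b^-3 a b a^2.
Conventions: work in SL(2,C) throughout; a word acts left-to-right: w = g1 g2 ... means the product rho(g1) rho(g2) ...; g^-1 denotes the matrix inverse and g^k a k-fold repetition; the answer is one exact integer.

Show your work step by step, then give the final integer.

rho(b^-1) = [[7, -2], [-3, 1]]
... * rho(a) = [[0, -1], [1, -1]]  ->  [[-2, -5], [1, 2]]
... * rho(a) = [[0, -1], [1, -1]]  ->  [[-5, 7], [2, -3]]
... * rho(b^-1) = [[7, -2], [-3, 1]]  ->  [[-56, 17], [23, -7]]
... * rho(a) = [[0, -1], [1, -1]]  ->  [[17, 39], [-7, -16]]
... * rho(b) = [[1, 2], [3, 7]]  ->  [[134, 307], [-55, -126]]
... * rho(a) = [[0, -1], [1, -1]]  ->  [[307, -441], [-126, 181]]
... * rho(b) = [[1, 2], [3, 7]]  ->  [[-1016, -2473], [417, 1015]]
... * rho(a^-1) = [[-1, 1], [-1, 0]]  ->  [[3489, -1016], [-1432, 417]]
... * rho(b^-1) = [[7, -2], [-3, 1]]  ->  [[27471, -7994], [-11275, 3281]]
... * rho(b^-1) = [[7, -2], [-3, 1]]  ->  [[216279, -62936], [-88768, 25831]]
... * rho(b^-1) = [[7, -2], [-3, 1]]  ->  [[1702761, -495494], [-698869, 203367]]
... * rho(a) = [[0, -1], [1, -1]]  ->  [[-495494, -1207267], [203367, 495502]]
... * rho(b) = [[1, 2], [3, 7]]  ->  [[-4117295, -9441857], [1689873, 3875248]]
... * rho(a) = [[0, -1], [1, -1]]  ->  [[-9441857, 13559152], [3875248, -5565121]]
... * rho(a) = [[0, -1], [1, -1]]  ->  [[13559152, -4117295], [-5565121, 1689873]]
tr = 13559152 + 1689873 = 15249025

15249025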